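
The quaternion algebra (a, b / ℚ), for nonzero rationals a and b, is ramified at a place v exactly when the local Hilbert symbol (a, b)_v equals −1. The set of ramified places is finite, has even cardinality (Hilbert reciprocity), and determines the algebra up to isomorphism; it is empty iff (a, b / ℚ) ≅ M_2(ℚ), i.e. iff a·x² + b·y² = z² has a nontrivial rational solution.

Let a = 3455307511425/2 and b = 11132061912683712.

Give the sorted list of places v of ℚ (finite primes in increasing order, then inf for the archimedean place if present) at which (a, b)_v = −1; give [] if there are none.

[2, 3, 13, 17]

(a, b) ≡ (7106, 3003) mod (ℚ^×)²; places V = {2, 3, 5, 7, 11, 13, 17, 19, ∞}.
(a,b)_∞: sgn(7106)=+, sgn(3003)=+, so +1.
(a,b)_3: α=8, u≡2; β=5, v≡2 (mod 3); (2|3)=-1, (2|3)=-1; sign (−1)^0·-1^5·-1^8 = -1.
(a,b)_19: α=1, u≡3; β=0, v≡17 (mod 19); (3|19)=-1, (17|19)=+1; sign (−1)^0·-1^0·+1^1 = +1.
(a,b)_17: α=1, u≡12; β=2, v≡10 (mod 17); (12|17)=-1, (10|17)=-1; sign (−1)^0·-1^2·-1^1 = -1.
(a,b)_7: α=2, u≡4; β=1, v≡1 (mod 7); (4|7)=+1, (1|7)=+1; sign (−1)^0·+1^1·+1^2 = +1.
(a,b)_2: α=-1, β=6; u≡1, v≡3 (mod 8); ε(u)ε(v)=0·1, αω(v)=-1·1, βω(u)=6·0; sum ≡ 1  ⇒  -1.
(a,b)_5: α=2, u≡1; β=0, v≡2 (mod 5); (1|5)=+1, (2|5)=-1; sign (−1)^0·+1^0·-1^2 = +1.
(a,b)_11: α=3, u≡7; β=5, v≡5 (mod 11); (7|11)=-1, (5|11)=+1; sign (−1)^1·-1^5·+1^3 = +1.
(a,b)_13: α=0, u≡8; β=3, v≡3 (mod 13); (8|13)=-1, (3|13)=+1; sign (−1)^0·-1^3·+1^0 = -1.
(7106, 3003 / ℚ) ramifies at {2, 3, 13, 17}: a division algebra.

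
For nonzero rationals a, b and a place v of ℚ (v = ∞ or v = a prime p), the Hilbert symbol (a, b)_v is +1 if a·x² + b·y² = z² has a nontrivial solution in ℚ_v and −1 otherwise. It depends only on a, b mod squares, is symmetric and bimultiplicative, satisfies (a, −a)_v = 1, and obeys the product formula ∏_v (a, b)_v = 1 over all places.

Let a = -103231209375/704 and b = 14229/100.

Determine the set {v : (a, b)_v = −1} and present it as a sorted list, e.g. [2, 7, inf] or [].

Mod squares: a ≡ -457765, b ≡ 1581. Check v ∈ {∞, 2, 3, 5, 7, 11, 17, 29, 31, 41}.
v=41: a=41^1·(≡38), b=41^0·(≡32) mod 41; (38|41)=-1, (32|41)=+1; (−1)^{1·0·20}·(-1)^0·(+1)^1 = +1.
v=11: a=11^-1·(≡4), b=11^0·(≡6) mod 11; (4|11)=+1, (6|11)=-1; (−1)^{-1·0·5}·(+1)^0·(-1)^-1 = -1.
v=5: a=5^5·(≡2), b=5^-2·(≡1) mod 5; (2|5)=-1, (1|5)=+1; (−1)^{5·-2·2}·(-1)^-2·(+1)^5 = +1.
v=29: a=29^1·(≡25), b=29^0·(≡26) mod 29; (25|29)=+1, (26|29)=-1; (−1)^{1·0·14}·(+1)^0·(-1)^1 = -1.
v=7: a=7^3·(≡3), b=7^0·(≡6) mod 7; (3|7)=-1, (6|7)=-1; (−1)^{3·0·3}·(-1)^0·(-1)^3 = -1.
v=17: a=17^0·(≡10), b=17^1·(≡15) mod 17; (10|17)=-1, (15|17)=+1; (−1)^{0·1·8}·(-1)^1·(+1)^0 = -1.
v=31: a=31^0·(≡21), b=31^1·(≡8) mod 31; (21|31)=-1, (8|31)=+1; (−1)^{0·1·15}·(-1)^1·(+1)^0 = -1.
v=∞: -457765 < 0 and 1581 > 0  ⇒  (a,b)_∞ = +1.
v=3: a=3^4·(≡2), b=3^3·(≡2) mod 3; (2|3)=-1, (2|3)=-1; (−1)^{4·3·1}·(-1)^3·(-1)^4 = -1.
v=2: v_2(a)=-6, v_2(b)=-2; units ≡ 3, 5 (mod 8); ε·ε+αω+βω = 1·0+-6·1+-2·1 ≡ 0  ⇒  (a,b)_2 = +1.
Ram(-457765, 1581) = {3, 7, 11, 17, 29, 31}; no ℚ_3-point on the conic.

[3, 7, 11, 17, 29, 31]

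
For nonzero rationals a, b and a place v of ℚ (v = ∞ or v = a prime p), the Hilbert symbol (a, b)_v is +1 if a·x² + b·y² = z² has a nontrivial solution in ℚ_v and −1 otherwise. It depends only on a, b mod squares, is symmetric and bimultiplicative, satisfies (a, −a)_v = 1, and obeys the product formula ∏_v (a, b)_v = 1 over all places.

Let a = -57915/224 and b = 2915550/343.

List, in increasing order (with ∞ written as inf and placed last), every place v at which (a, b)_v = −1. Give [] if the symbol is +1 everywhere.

[2, 13, 19, 31]

(a, b) ≡ (-10010, 90706) mod (ℚ^×)²; places V = {2, 3, 5, 7, 11, 13, 19, 31, ∞}.
(a,b)_5: α=1, u≡3; β=2, v≡4 (mod 5); (3|5)=-1, (4|5)=+1; sign (−1)^0·-1^2·+1^1 = +1.
(a,b)_31: α=0, u≡30; β=1, v≡29 (mod 31); (30|31)=-1, (29|31)=-1; sign (−1)^0·-1^1·-1^0 = -1.
(a,b)_13: α=1, u≡10; β=0, v≡8 (mod 13); (10|13)=+1, (8|13)=-1; sign (−1)^0·+1^0·-1^1 = -1.
(a,b)_2: α=-5, β=1; u≡3, v≡1 (mod 8); ε(u)ε(v)=1·0, αω(v)=-5·0, βω(u)=1·1; sum ≡ 1  ⇒  -1.
(a,b)_3: α=4, u≡1; β=2, v≡1 (mod 3); (1|3)=+1, (1|3)=+1; sign (−1)^0·+1^2·+1^4 = +1.
(a,b)_11: α=1, u≡1; β=1, v≡8 (mod 11); (1|11)=+1, (8|11)=-1; sign (−1)^1·+1^1·-1^1 = +1.
(a,b)_∞: sgn(-10010)=−, sgn(90706)=+, so +1.
(a,b)_19: α=0, u≡15; β=1, v≡6 (mod 19); (15|19)=-1, (6|19)=+1; sign (−1)^0·-1^1·+1^0 = -1.
(a,b)_7: α=-1, u≡6; β=-3, v≡1 (mod 7); (6|7)=-1, (1|7)=+1; sign (−1)^1·-1^-3·+1^-1 = +1.
(-10010, 90706 / ℚ) ramifies at {2, 13, 19, 31}: a division algebra.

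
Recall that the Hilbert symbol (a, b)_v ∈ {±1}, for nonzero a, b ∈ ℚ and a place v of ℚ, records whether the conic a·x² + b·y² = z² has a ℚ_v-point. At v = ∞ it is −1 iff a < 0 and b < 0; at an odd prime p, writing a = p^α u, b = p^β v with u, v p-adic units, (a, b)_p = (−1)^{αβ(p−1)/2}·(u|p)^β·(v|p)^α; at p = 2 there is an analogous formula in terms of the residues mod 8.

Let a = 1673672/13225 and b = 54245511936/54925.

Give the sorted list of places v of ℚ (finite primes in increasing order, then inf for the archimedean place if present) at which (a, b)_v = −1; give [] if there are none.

(a, b) ≡ (3458, 143) mod (ℚ^×)²; places V = {2, 3, 5, 7, 11, 13, 19, 23, ∞}.
(a,b)_2: α=3, β=8; u≡1, v≡7 (mod 8); ε(u)ε(v)=0·1, αω(v)=3·0, βω(u)=8·0; sum ≡ 0  ⇒  +1.
(a,b)_3: α=0, u≡2; β=2, v≡2 (mod 3); (2|3)=-1, (2|3)=-1; sign (−1)^0·-1^2·-1^0 = +1.
(a,b)_11: α=2, u≡9; β=3, v≡8 (mod 11); (9|11)=+1, (8|11)=-1; sign (−1)^0·+1^3·-1^2 = +1.
(a,b)_19: α=1, u≡4; β=2, v≡10 (mod 19); (4|19)=+1, (10|19)=-1; sign (−1)^0·+1^2·-1^1 = -1.
(a,b)_23: α=-2, u≡4; β=0, v≡22 (mod 23); (4|23)=+1, (22|23)=-1; sign (−1)^0·+1^0·-1^-2 = +1.
(a,b)_5: α=-2, u≡3; β=-2, v≡3 (mod 5); (3|5)=-1, (3|5)=-1; sign (−1)^0·-1^-2·-1^-2 = +1.
(a,b)_∞: sgn(3458)=+, sgn(143)=+, so +1.
(a,b)_7: α=1, u≡2; β=2, v≡6 (mod 7); (2|7)=+1, (6|7)=-1; sign (−1)^0·+1^2·-1^1 = -1.
(a,b)_13: α=1, u≡11; β=-3, v≡8 (mod 13); (11|13)=-1, (8|13)=-1; sign (−1)^0·-1^-3·-1^1 = +1.
(3458, 143 / ℚ) ramifies at {7, 19}: a division algebra.

[7, 19]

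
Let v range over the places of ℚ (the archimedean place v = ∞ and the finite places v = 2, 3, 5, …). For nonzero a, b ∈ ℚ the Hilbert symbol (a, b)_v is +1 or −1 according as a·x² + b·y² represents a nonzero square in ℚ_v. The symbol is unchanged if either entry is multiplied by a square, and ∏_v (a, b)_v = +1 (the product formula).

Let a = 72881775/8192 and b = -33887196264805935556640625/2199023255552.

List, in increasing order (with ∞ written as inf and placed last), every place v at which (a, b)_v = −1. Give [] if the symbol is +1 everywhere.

Mod squares: a ≡ 7998, b ≡ -258. Check v ∈ {∞, 2, 3, 5, 7, 31, 43}.
v=∞: 7998 > 0 and -258 < 0  ⇒  (a,b)_∞ = +1.
v=7: a=7^0·(≡4), b=7^4·(≡2) mod 7; (4|7)=+1, (2|7)=+1; (−1)^{0·4·3}·(+1)^4·(+1)^0 = +1.
v=5: a=5^2·(≡3), b=5^10·(≡2) mod 5; (3|5)=-1, (2|5)=-1; (−1)^{2·10·2}·(-1)^10·(-1)^2 = +1.
v=31: a=31^1·(≡2), b=31^4·(≡29) mod 31; (2|31)=+1, (29|31)=-1; (−1)^{1·4·15}·(+1)^4·(-1)^1 = -1.
v=43: a=43^1·(≡31), b=43^3·(≡20) mod 43; (31|43)=+1, (20|43)=-1; (−1)^{1·3·21}·(+1)^3·(-1)^1 = +1.
v=2: v_2(a)=-13, v_2(b)=-41; units ≡ 7, 7 (mod 8); ε·ε+αω+βω = 1·1+-13·0+-41·0 ≡ 1  ⇒  (a,b)_2 = -1.
v=3: a=3^7·(≡2), b=3^9·(≡1) mod 3; (2|3)=-1, (1|3)=+1; (−1)^{7·9·1}·(-1)^9·(+1)^7 = +1.
Ram(7998, -258) = {2, 31}; no ℚ_2-point on the conic.

[2, 31]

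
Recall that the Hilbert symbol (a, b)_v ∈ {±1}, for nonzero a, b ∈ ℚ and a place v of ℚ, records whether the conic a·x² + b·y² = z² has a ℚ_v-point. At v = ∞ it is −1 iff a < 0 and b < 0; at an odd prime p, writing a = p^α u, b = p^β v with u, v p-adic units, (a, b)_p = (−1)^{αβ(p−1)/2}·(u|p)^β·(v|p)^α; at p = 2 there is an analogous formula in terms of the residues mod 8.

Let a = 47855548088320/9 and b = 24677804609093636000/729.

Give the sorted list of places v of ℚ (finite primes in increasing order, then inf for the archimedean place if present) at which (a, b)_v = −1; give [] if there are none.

Mod squares: a ≡ 15295, b ≡ 10010. Check v ∈ {∞, 2, 3, 5, 7, 11, 13, 19, 23}.
v=23: a=23^3·(≡15), b=23^4·(≡10) mod 23; (15|23)=-1, (10|23)=-1; (−1)^{3·4·11}·(-1)^4·(-1)^3 = -1.
v=3: a=3^-2·(≡1), b=3^-6·(≡2) mod 3; (1|3)=+1, (2|3)=-1; (−1)^{-2·-6·1}·(+1)^-6·(-1)^-2 = +1.
v=2: v_2(a)=14, v_2(b)=5; units ≡ 7, 5 (mod 8); ε·ε+αω+βω = 1·0+14·1+5·0 ≡ 0  ⇒  (a,b)_2 = +1.
v=11: a=11^0·(≡3), b=11^1·(≡2) mod 11; (3|11)=+1, (2|11)=-1; (−1)^{0·1·5}·(+1)^1·(-1)^0 = +1.
v=19: a=19^3·(≡5), b=19^4·(≡5) mod 19; (5|19)=+1, (5|19)=+1; (−1)^{3·4·9}·(+1)^4·(+1)^3 = +1.
v=13: a=13^0·(≡7), b=13^3·(≡4) mod 13; (7|13)=-1, (4|13)=+1; (−1)^{0·3·6}·(-1)^3·(+1)^0 = -1.
v=∞: 15295 > 0 and 10010 > 0  ⇒  (a,b)_∞ = +1.
v=7: a=7^1·(≡4), b=7^1·(≡1) mod 7; (4|7)=+1, (1|7)=+1; (−1)^{1·1·3}·(+1)^1·(+1)^1 = -1.
v=5: a=5^1·(≡1), b=5^3·(≡2) mod 5; (1|5)=+1, (2|5)=-1; (−1)^{1·3·2}·(+1)^3·(-1)^1 = -1.
(15295, 10010 / ℚ) ramifies at {5, 7, 13, 23}: a division algebra.

[5, 7, 13, 23]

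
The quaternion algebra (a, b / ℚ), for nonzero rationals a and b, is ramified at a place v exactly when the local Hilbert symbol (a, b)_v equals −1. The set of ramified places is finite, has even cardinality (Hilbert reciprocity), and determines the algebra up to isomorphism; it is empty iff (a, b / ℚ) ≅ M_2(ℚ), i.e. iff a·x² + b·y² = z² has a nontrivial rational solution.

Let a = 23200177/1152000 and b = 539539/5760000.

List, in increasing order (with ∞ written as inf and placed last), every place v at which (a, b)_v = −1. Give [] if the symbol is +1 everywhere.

[13, 43]

Mod squares: a ≡ 19565, b ≡ 91. Check v ∈ {∞, 2, 3, 5, 7, 11, 13, 43}.
v=7: a=7^3·(≡4), b=7^3·(≡5) mod 7; (4|7)=+1, (5|7)=-1; (−1)^{3·3·3}·(+1)^3·(-1)^3 = +1.
v=11: a=11^2·(≡6), b=11^2·(≡1) mod 11; (6|11)=-1, (1|11)=+1; (−1)^{2·2·5}·(-1)^2·(+1)^2 = +1.
v=13: a=13^1·(≡3), b=13^1·(≡6) mod 13; (3|13)=+1, (6|13)=-1; (−1)^{1·1·6}·(+1)^1·(-1)^1 = -1.
v=5: a=5^-3·(≡2), b=5^-4·(≡4) mod 5; (2|5)=-1, (4|5)=+1; (−1)^{-3·-4·2}·(-1)^-4·(+1)^-3 = +1.
v=∞: 19565 > 0 and 91 > 0  ⇒  (a,b)_∞ = +1.
v=43: a=43^1·(≡35), b=43^0·(≡7) mod 43; (35|43)=+1, (7|43)=-1; (−1)^{1·0·21}·(+1)^0·(-1)^1 = -1.
v=3: a=3^-2·(≡2), b=3^-2·(≡1) mod 3; (2|3)=-1, (1|3)=+1; (−1)^{-2·-2·1}·(-1)^-2·(+1)^-2 = +1.
v=2: v_2(a)=-10, v_2(b)=-10; units ≡ 5, 3 (mod 8); ε·ε+αω+βω = 0·1+-10·1+-10·1 ≡ 0  ⇒  (a,b)_2 = +1.
(19565, 91 / ℚ) ramifies at {13, 43}: a division algebra.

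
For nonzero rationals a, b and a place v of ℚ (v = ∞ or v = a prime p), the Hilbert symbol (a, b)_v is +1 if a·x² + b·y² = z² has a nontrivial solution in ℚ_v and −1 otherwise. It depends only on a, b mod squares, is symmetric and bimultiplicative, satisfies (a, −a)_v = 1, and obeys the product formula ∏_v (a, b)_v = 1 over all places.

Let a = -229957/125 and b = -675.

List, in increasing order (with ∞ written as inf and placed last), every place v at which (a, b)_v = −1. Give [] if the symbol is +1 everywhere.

Mod squares: a ≡ -65, b ≡ -3. Check v ∈ {∞, 2, 3, 5, 7, 13, 19}.
v=5: a=5^-3·(≡3), b=5^2·(≡3) mod 5; (3|5)=-1, (3|5)=-1; (−1)^{-3·2·2}·(-1)^2·(-1)^-3 = -1.
v=3: a=3^0·(≡1), b=3^3·(≡2) mod 3; (1|3)=+1, (2|3)=-1; (−1)^{0·3·1}·(+1)^3·(-1)^0 = +1.
v=∞: -65 < 0 and -3 < 0  ⇒  (a,b)_∞ = -1.
v=13: a=13^1·(≡7), b=13^0·(≡1) mod 13; (7|13)=-1, (1|13)=+1; (−1)^{1·0·6}·(-1)^0·(+1)^1 = +1.
v=7: a=7^2·(≡3), b=7^0·(≡4) mod 7; (3|7)=-1, (4|7)=+1; (−1)^{2·0·3}·(-1)^0·(+1)^2 = +1.
v=19: a=19^2·(≡6), b=19^0·(≡9) mod 19; (6|19)=+1, (9|19)=+1; (−1)^{2·0·9}·(+1)^0·(+1)^2 = +1.
v=2: v_2(a)=0, v_2(b)=0; units ≡ 7, 5 (mod 8); ε·ε+αω+βω = 1·0+0·1+0·0 ≡ 0  ⇒  (a,b)_2 = +1.
(-65, -3 / ℚ) ramifies at {5, ∞}: a division algebra.

[5, inf]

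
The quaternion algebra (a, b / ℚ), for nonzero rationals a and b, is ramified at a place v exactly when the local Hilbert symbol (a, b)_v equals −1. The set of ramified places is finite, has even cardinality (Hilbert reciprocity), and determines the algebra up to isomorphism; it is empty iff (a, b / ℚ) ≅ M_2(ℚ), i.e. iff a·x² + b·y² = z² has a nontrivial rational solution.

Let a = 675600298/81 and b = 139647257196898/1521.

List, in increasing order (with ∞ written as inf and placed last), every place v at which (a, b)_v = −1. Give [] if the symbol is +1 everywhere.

Mod squares: a ≡ 703018, b ≡ 274696642. Check v ∈ {∞, 2, 3, 11, 13, 17, 19, 23, 29, 31, 43}.
v=17: a=17^1·(≡3), b=17^1·(≡3) mod 17; (3|17)=-1, (3|17)=-1; (−1)^{1·1·8}·(-1)^1·(-1)^1 = +1.
v=43: a=43^0·(≡10), b=43^1·(≡12) mod 43; (10|43)=+1, (12|43)=-1; (−1)^{0·1·21}·(+1)^1·(-1)^0 = +1.
v=3: a=3^-4·(≡1), b=3^-2·(≡1) mod 3; (1|3)=+1, (1|3)=+1; (−1)^{-4·-2·1}·(+1)^-2·(+1)^-4 = +1.
v=13: a=13^0·(≡3), b=13^-2·(≡1) mod 13; (3|13)=+1, (1|13)=+1; (−1)^{0·-2·6}·(+1)^-2·(+1)^0 = +1.
v=∞: 703018 > 0 and 274696642 > 0  ⇒  (a,b)_∞ = +1.
v=19: a=19^0·(≡13), b=19^1·(≡12) mod 19; (13|19)=-1, (12|19)=-1; (−1)^{0·1·9}·(-1)^1·(-1)^0 = -1.
v=2: v_2(a)=1, v_2(b)=1; units ≡ 5, 1 (mod 8); ε·ε+αω+βω = 0·0+1·0+1·1 ≡ 1  ⇒  (a,b)_2 = -1.
v=23: a=23^1·(≡10), b=23^2·(≡13) mod 23; (10|23)=-1, (13|23)=+1; (−1)^{1·2·11}·(-1)^2·(+1)^1 = +1.
v=11: a=11^0·(≡8), b=11^1·(≡10) mod 11; (8|11)=-1, (10|11)=-1; (−1)^{0·1·5}·(-1)^1·(-1)^0 = -1.
v=29: a=29^1·(≡11), b=29^1·(≡9) mod 29; (11|29)=-1, (9|29)=+1; (−1)^{1·1·14}·(-1)^1·(+1)^1 = -1.
v=31: a=31^3·(≡27), b=31^3·(≡18) mod 31; (27|31)=-1, (18|31)=+1; (−1)^{3·3·15}·(-1)^3·(+1)^3 = +1.
Ram(703018, 274696642) = {2, 11, 19, 29}; no ℚ_2-point on the conic.

[2, 11, 19, 29]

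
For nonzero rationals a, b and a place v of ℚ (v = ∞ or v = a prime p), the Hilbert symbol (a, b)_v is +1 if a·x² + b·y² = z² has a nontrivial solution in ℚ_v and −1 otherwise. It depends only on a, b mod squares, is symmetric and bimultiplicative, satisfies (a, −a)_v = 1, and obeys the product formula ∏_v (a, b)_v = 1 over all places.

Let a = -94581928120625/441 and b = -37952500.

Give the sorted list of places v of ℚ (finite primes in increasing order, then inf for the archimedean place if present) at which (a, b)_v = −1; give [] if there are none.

[2, 11, 17, 23, 41, inf]

Mod squares: a ≡ -157472513, b ≡ -15181. Check v ∈ {∞, 2, 3, 5, 7, 11, 17, 19, 23, 31, 41, 47}.
v=5: a=5^4·(≡2), b=5^4·(≡1) mod 5; (2|5)=-1, (1|5)=+1; (−1)^{4·4·2}·(-1)^4·(+1)^4 = +1.
v=19: a=19^1·(≡4), b=19^1·(≡8) mod 19; (4|19)=+1, (8|19)=-1; (−1)^{1·1·9}·(+1)^1·(-1)^1 = +1.
v=∞: -157472513 < 0 and -15181 < 0  ⇒  (a,b)_∞ = -1.
v=23: a=23^1·(≡1), b=23^0·(≡7) mod 23; (1|23)=+1, (7|23)=-1; (−1)^{1·0·11}·(+1)^0·(-1)^1 = -1.
v=47: a=47^1·(≡38), b=47^1·(≡7) mod 47; (38|47)=-1, (7|47)=+1; (−1)^{1·1·23}·(-1)^1·(+1)^1 = +1.
v=17: a=17^1·(≡14), b=17^1·(≡8) mod 17; (14|17)=-1, (8|17)=+1; (−1)^{1·1·8}·(-1)^1·(+1)^1 = -1.
v=3: a=3^-2·(≡1), b=3^0·(≡2) mod 3; (1|3)=+1, (2|3)=-1; (−1)^{-2·0·1}·(+1)^0·(-1)^-2 = +1.
v=31: a=31^2·(≡7), b=31^0·(≡25) mod 31; (7|31)=+1, (25|31)=+1; (−1)^{2·0·15}·(+1)^0·(+1)^2 = +1.
v=41: a=41^1·(≡33), b=41^0·(≡11) mod 41; (33|41)=+1, (11|41)=-1; (−1)^{1·0·20}·(+1)^0·(-1)^1 = -1.
v=11: a=11^1·(≡9), b=11^0·(≡8) mod 11; (9|11)=+1, (8|11)=-1; (−1)^{1·0·5}·(+1)^0·(-1)^1 = -1.
v=7: a=7^-2·(≡3), b=7^0·(≡2) mod 7; (3|7)=-1, (2|7)=+1; (−1)^{-2·0·3}·(-1)^0·(+1)^-2 = +1.
v=2: v_2(a)=0, v_2(b)=2; units ≡ 7, 3 (mod 8); ε·ε+αω+βω = 1·1+0·1+2·0 ≡ 1  ⇒  (a,b)_2 = -1.
|Ram(-157472513, -15181)| = 6, even; anisotropic at {2, 11, 17, 23, 41, ∞}.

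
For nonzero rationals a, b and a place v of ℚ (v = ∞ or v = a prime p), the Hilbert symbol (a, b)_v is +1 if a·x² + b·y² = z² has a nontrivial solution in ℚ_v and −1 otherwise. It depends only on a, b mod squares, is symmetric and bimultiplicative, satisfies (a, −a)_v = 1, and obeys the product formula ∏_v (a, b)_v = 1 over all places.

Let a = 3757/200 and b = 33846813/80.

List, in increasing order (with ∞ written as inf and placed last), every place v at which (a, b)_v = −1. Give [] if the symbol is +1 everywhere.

[7, 13]

(a, b) ≡ (26, 385) mod (ℚ^×)²; places V = {2, 3, 5, 7, 11, 13, 17, ∞}.
(a,b)_2: α=-3, β=-4; u≡5, v≡1 (mod 8); ε(u)ε(v)=0·0, αω(v)=-3·0, βω(u)=-4·1; sum ≡ 0  ⇒  +1.
(a,b)_17: α=2, u≡1; β=2, v≡6 (mod 17); (1|17)=+1, (6|17)=-1; sign (−1)^0·+1^2·-1^2 = +1.
(a,b)_11: α=0, u≡3; β=1, v≡10 (mod 11); (3|11)=+1, (10|11)=-1; sign (−1)^0·+1^1·-1^0 = +1.
(a,b)_3: α=0, u≡2; β=2, v≡1 (mod 3); (2|3)=-1, (1|3)=+1; sign (−1)^0·-1^2·+1^0 = +1.
(a,b)_7: α=0, u≡3; β=1, v≡3 (mod 7); (3|7)=-1, (3|7)=-1; sign (−1)^0·-1^1·-1^0 = -1.
(a,b)_13: α=1, u≡11; β=2, v≡6 (mod 13); (11|13)=-1, (6|13)=-1; sign (−1)^0·-1^2·-1^1 = -1.
(a,b)_5: α=-2, u≡4; β=-1, v≡3 (mod 5); (4|5)=+1, (3|5)=-1; sign (−1)^0·+1^-1·-1^-2 = +1.
(a,b)_∞: sgn(26)=+, sgn(385)=+, so +1.
|Ram(26, 385)| = 2, even; anisotropic at {7, 13}.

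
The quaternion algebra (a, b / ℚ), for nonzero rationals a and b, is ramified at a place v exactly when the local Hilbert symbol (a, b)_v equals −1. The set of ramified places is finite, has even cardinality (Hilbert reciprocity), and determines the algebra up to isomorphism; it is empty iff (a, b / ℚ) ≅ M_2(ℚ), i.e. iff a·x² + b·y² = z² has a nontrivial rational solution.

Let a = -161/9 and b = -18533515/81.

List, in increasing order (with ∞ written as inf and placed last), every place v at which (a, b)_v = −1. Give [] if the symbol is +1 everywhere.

[7, 13, 23, inf]

(a, b) ≡ (-161, -715) mod (ℚ^×)²; places V = {2, 3, 5, 7, 11, 13, 23, ∞}.
(a,b)_11: α=0, u≡9; β=1, v≡4 (mod 11); (9|11)=+1, (4|11)=+1; sign (−1)^0·+1^1·+1^0 = +1.
(a,b)_∞: sgn(-161)=−, sgn(-715)=−, so -1.
(a,b)_7: α=1, u≡6; β=2, v≡6 (mod 7); (6|7)=-1, (6|7)=-1; sign (−1)^0·-1^2·-1^1 = -1.
(a,b)_3: α=-2, u≡1; β=-4, v≡2 (mod 3); (1|3)=+1, (2|3)=-1; sign (−1)^0·+1^-4·-1^-2 = +1.
(a,b)_5: α=0, u≡1; β=1, v≡2 (mod 5); (1|5)=+1, (2|5)=-1; sign (−1)^0·+1^1·-1^0 = +1.
(a,b)_2: α=0, β=0; u≡7, v≡5 (mod 8); ε(u)ε(v)=1·0, αω(v)=0·1, βω(u)=0·0; sum ≡ 0  ⇒  +1.
(a,b)_23: α=1, u≡12; β=2, v≡11 (mod 23); (12|23)=+1, (11|23)=-1; sign (−1)^0·+1^2·-1^1 = -1.
(a,b)_13: α=0, u≡11; β=1, v≡1 (mod 13); (11|13)=-1, (1|13)=+1; sign (−1)^0·-1^1·+1^0 = -1.
|Ram(-161, -715)| = 4, even; anisotropic at {7, 13, 23, ∞}.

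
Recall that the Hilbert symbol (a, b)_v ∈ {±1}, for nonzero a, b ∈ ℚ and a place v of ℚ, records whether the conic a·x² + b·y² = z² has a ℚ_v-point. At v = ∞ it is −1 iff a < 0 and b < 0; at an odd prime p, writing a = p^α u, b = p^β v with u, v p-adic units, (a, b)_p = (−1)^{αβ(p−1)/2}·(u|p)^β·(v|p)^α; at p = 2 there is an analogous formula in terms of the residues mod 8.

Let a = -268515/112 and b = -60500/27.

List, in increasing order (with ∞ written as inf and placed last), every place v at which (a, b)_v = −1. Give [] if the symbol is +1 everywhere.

Mod squares: a ≡ -23205, b ≡ -15. Check v ∈ {∞, 2, 3, 5, 7, 11, 13, 17}.
v=2: v_2(a)=-4, v_2(b)=2; units ≡ 3, 1 (mod 8); ε·ε+αω+βω = 1·0+-4·0+2·1 ≡ 0  ⇒  (a,b)_2 = +1.
v=17: a=17^1·(≡10), b=17^0·(≡2) mod 17; (10|17)=-1, (2|17)=+1; (−1)^{1·0·8}·(-1)^0·(+1)^1 = +1.
v=3: a=3^5·(≡2), b=3^-3·(≡1) mod 3; (2|3)=-1, (1|3)=+1; (−1)^{5·-3·1}·(-1)^-3·(+1)^5 = +1.
v=∞: -23205 < 0 and -15 < 0  ⇒  (a,b)_∞ = -1.
v=5: a=5^1·(≡1), b=5^3·(≡3) mod 5; (1|5)=+1, (3|5)=-1; (−1)^{1·3·2}·(+1)^3·(-1)^1 = -1.
v=7: a=7^-1·(≡6), b=7^0·(≡6) mod 7; (6|7)=-1, (6|7)=-1; (−1)^{-1·0·3}·(-1)^0·(-1)^-1 = -1.
v=13: a=13^1·(≡10), b=13^0·(≡2) mod 13; (10|13)=+1, (2|13)=-1; (−1)^{1·0·6}·(+1)^0·(-1)^1 = -1.
v=11: a=11^0·(≡3), b=11^2·(≡10) mod 11; (3|11)=+1, (10|11)=-1; (−1)^{0·2·5}·(+1)^2·(-1)^0 = +1.
(-23205, -15 / ℚ) ramifies at {5, 7, 13, ∞}: a division algebra.

[5, 7, 13, inf]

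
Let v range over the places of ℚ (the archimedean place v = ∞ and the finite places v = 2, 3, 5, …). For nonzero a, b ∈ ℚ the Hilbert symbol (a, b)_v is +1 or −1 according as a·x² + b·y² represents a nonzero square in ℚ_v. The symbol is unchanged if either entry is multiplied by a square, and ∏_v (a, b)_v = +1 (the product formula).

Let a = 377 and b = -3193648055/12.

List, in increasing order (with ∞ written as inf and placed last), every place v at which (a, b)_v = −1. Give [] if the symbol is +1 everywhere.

Mod squares: a ≡ 377, b ≡ -9969765. Check v ∈ {∞, 2, 3, 5, 13, 29, 31, 41, 43}.
v=43: a=43^0·(≡33), b=43^1·(≡4) mod 43; (33|43)=-1, (4|43)=+1; (−1)^{0·1·21}·(-1)^1·(+1)^0 = -1.
v=∞: 377 > 0 and -9969765 < 0  ⇒  (a,b)_∞ = +1.
v=41: a=41^0·(≡8), b=41^1·(≡3) mod 41; (8|41)=+1, (3|41)=-1; (−1)^{0·1·20}·(+1)^1·(-1)^0 = +1.
v=2: v_2(a)=0, v_2(b)=-2; units ≡ 1, 3 (mod 8); ε·ε+αω+βω = 0·1+0·1+-2·0 ≡ 0  ⇒  (a,b)_2 = +1.
v=3: a=3^0·(≡2), b=3^-1·(≡1) mod 3; (2|3)=-1, (1|3)=+1; (−1)^{0·-1·1}·(-1)^-1·(+1)^0 = -1.
v=5: a=5^0·(≡2), b=5^1·(≡2) mod 5; (2|5)=-1, (2|5)=-1; (−1)^{0·1·2}·(-1)^1·(-1)^0 = -1.
v=29: a=29^1·(≡13), b=29^1·(≡14) mod 29; (13|29)=+1, (14|29)=-1; (−1)^{1·1·14}·(+1)^1·(-1)^1 = -1.
v=31: a=31^0·(≡5), b=31^2·(≡29) mod 31; (5|31)=+1, (29|31)=-1; (−1)^{0·2·15}·(+1)^2·(-1)^0 = +1.
v=13: a=13^1·(≡3), b=13^1·(≡10) mod 13; (3|13)=+1, (10|13)=+1; (−1)^{1·1·6}·(+1)^1·(+1)^1 = +1.
(377, -9969765 / ℚ) ramifies at {3, 5, 29, 43}: a division algebra.

[3, 5, 29, 43]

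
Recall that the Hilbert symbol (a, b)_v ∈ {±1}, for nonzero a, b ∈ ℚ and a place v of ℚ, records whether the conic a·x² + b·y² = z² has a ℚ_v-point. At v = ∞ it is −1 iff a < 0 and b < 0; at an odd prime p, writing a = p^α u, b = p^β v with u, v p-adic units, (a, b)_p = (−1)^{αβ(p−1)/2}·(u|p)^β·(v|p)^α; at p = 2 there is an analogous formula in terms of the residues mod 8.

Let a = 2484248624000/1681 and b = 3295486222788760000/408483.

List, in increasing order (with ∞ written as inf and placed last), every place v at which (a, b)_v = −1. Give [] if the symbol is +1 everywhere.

Mod squares: a ≡ 110, b ≡ 7293. Check v ∈ {∞, 2, 3, 5, 7, 11, 13, 17, 41}.
v=5: a=5^3·(≡2), b=5^4·(≡2) mod 5; (2|5)=-1, (2|5)=-1; (−1)^{3·4·2}·(-1)^4·(-1)^3 = -1.
v=∞: 110 > 0 and 7293 > 0  ⇒  (a,b)_∞ = +1.
v=2: v_2(a)=7, v_2(b)=6; units ≡ 7, 5 (mod 8); ε·ε+αω+βω = 1·0+7·1+6·0 ≡ 1  ⇒  (a,b)_2 = -1.
v=11: a=11^1·(≡2), b=11^1·(≡4) mod 11; (2|11)=-1, (4|11)=+1; (−1)^{1·1·5}·(-1)^1·(+1)^1 = +1.
v=7: a=7^0·(≡3), b=7^4·(≡6) mod 7; (3|7)=-1, (6|7)=-1; (−1)^{0·4·3}·(-1)^4·(-1)^0 = +1.
v=13: a=13^2·(≡7), b=13^3·(≡5) mod 13; (7|13)=-1, (5|13)=-1; (−1)^{2·3·6}·(-1)^3·(-1)^2 = -1.
v=3: a=3^0·(≡2), b=3^-5·(≡1) mod 3; (2|3)=-1, (1|3)=+1; (−1)^{0·-5·1}·(-1)^-5·(+1)^0 = -1.
v=41: a=41^-2·(≡27), b=41^-2·(≡2) mod 41; (27|41)=-1, (2|41)=+1; (−1)^{-2·-2·20}·(-1)^-2·(+1)^-2 = +1.
v=17: a=17^4·(≡8), b=17^5·(≡4) mod 17; (8|17)=+1, (4|17)=+1; (−1)^{4·5·8}·(+1)^5·(+1)^4 = +1.
(110, 7293 / ℚ) ramifies at {2, 3, 5, 13}: a division algebra.

[2, 3, 5, 13]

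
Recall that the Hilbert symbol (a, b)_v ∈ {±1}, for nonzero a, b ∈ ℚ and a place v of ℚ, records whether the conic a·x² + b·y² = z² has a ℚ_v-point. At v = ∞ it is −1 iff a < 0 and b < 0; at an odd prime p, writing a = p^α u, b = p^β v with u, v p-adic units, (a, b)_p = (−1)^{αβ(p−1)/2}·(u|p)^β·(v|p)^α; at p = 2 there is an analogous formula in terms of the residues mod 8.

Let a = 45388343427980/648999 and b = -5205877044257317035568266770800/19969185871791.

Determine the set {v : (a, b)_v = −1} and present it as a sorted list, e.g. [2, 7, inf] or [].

Mod squares: a ≡ 29747445, b ≡ -273. Check v ∈ {∞, 2, 3, 5, 7, 13, 19, 29, 31, 37, 43}.
v=37: a=37^1·(≡3), b=37^2·(≡13) mod 37; (3|37)=+1, (13|37)=-1; (−1)^{1·2·18}·(+1)^2·(-1)^1 = -1.
v=43: a=43^-2·(≡7), b=43^-6·(≡18) mod 43; (7|43)=-1, (18|43)=-1; (−1)^{-2·-6·21}·(-1)^-6·(-1)^-2 = +1.
v=2: v_2(a)=2, v_2(b)=4; units ≡ 5, 7 (mod 8); ε·ε+αω+βω = 0·1+2·0+4·1 ≡ 0  ⇒  (a,b)_2 = +1.
v=29: a=29^2·(≡16), b=29^4·(≡17) mod 29; (16|29)=+1, (17|29)=-1; (−1)^{2·4·14}·(+1)^4·(-1)^2 = +1.
v=19: a=19^3·(≡1), b=19^8·(≡2) mod 19; (1|19)=+1, (2|19)=-1; (−1)^{3·8·9}·(+1)^8·(-1)^3 = -1.
v=5: a=5^1·(≡4), b=5^2·(≡3) mod 5; (4|5)=+1, (3|5)=-1; (−1)^{1·2·2}·(+1)^2·(-1)^1 = -1.
v=31: a=31^1·(≡26), b=31^2·(≡26) mod 31; (26|31)=-1, (26|31)=-1; (−1)^{1·2·15}·(-1)^2·(-1)^1 = -1.
v=∞: 29747445 > 0 and -273 < 0  ⇒  (a,b)_∞ = +1.
v=13: a=13^-1·(≡11), b=13^-1·(≡6) mod 13; (11|13)=-1, (6|13)=-1; (−1)^{-1·-1·6}·(-1)^-1·(-1)^-1 = +1.
v=3: a=3^-3·(≡2), b=3^-5·(≡2) mod 3; (2|3)=-1, (2|3)=-1; (−1)^{-3·-5·1}·(-1)^-5·(-1)^-3 = -1.
v=7: a=7^3·(≡6), b=7^7·(≡5) mod 7; (6|7)=-1, (5|7)=-1; (−1)^{3·7·3}·(-1)^7·(-1)^3 = -1.
|Ram(29747445, -273)| = 6, even; anisotropic at {3, 5, 7, 19, 31, 37}.

[3, 5, 7, 19, 31, 37]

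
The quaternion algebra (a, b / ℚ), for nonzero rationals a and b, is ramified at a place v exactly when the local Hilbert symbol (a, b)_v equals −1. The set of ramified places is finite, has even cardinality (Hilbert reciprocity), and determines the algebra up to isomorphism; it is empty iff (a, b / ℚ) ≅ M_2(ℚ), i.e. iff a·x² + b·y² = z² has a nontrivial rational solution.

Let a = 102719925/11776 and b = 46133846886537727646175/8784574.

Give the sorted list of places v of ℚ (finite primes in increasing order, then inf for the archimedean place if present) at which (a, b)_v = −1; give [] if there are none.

Mod squares: a ≡ 3542, b ≡ 11401698. Check v ∈ {∞, 2, 3, 5, 7, 11, 19, 23, 29, 37}.
v=∞: 3542 > 0 and 11401698 > 0  ⇒  (a,b)_∞ = +1.
v=37: a=37^0·(≡34), b=37^1·(≡35) mod 37; (34|37)=+1, (35|37)=-1; (−1)^{0·1·18}·(+1)^1·(-1)^0 = +1.
v=29: a=29^0·(≡20), b=29^1·(≡6) mod 29; (20|29)=+1, (6|29)=+1; (−1)^{0·1·14}·(+1)^1·(+1)^0 = +1.
v=3: a=3^2·(≡2), b=3^7·(≡1) mod 3; (2|3)=-1, (1|3)=+1; (−1)^{2·7·1}·(-1)^7·(+1)^2 = -1.
v=11: a=11^3·(≡9), b=11^7·(≡6) mod 11; (9|11)=+1, (6|11)=-1; (−1)^{3·7·5}·(+1)^7·(-1)^3 = +1.
v=7: a=7^3·(≡4), b=7^9·(≡5) mod 7; (4|7)=+1, (5|7)=-1; (−1)^{3·9·3}·(+1)^9·(-1)^3 = +1.
v=19: a=19^0·(≡15), b=19^-2·(≡17) mod 19; (15|19)=-1, (17|19)=+1; (−1)^{0·-2·9}·(-1)^-2·(+1)^0 = +1.
v=5: a=5^2·(≡2), b=5^2·(≡3) mod 5; (2|5)=-1, (3|5)=-1; (−1)^{2·2·2}·(-1)^2·(-1)^2 = +1.
v=2: v_2(a)=-9, v_2(b)=-1; units ≡ 3, 1 (mod 8); ε·ε+αω+βω = 1·0+-9·0+-1·1 ≡ 1  ⇒  (a,b)_2 = -1.
v=23: a=23^-1·(≡18), b=23^-3·(≡10) mod 23; (18|23)=+1, (10|23)=-1; (−1)^{-1·-3·11}·(+1)^-3·(-1)^-1 = +1.
Ram(3542, 11401698) = {2, 3}; no ℚ_2-point on the conic.

[2, 3]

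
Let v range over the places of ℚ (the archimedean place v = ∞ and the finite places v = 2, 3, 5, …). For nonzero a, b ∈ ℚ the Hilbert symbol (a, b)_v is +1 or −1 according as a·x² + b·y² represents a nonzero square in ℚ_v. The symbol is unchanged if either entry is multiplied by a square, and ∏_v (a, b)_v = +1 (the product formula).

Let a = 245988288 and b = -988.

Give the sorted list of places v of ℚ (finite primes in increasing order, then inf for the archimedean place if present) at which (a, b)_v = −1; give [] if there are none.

(a, b) ≡ (7, -247) mod (ℚ^×)²; places V = {2, 3, 7, 13, 19, ∞}.
(a,b)_19: α=2, u≡11; β=1, v≡5 (mod 19); (11|19)=+1, (5|19)=+1; sign (−1)^0·+1^1·+1^2 = +1.
(a,b)_7: α=1, u≡1; β=0, v≡6 (mod 7); (1|7)=+1, (6|7)=-1; sign (−1)^0·+1^0·-1^1 = -1.
(a,b)_3: α=2, u≡1; β=0, v≡2 (mod 3); (1|3)=+1, (2|3)=-1; sign (−1)^0·+1^0·-1^2 = +1.
(a,b)_2: α=6, β=2; u≡7, v≡1 (mod 8); ε(u)ε(v)=1·0, αω(v)=6·0, βω(u)=2·0; sum ≡ 0  ⇒  +1.
(a,b)_13: α=2, u≡7; β=1, v≡2 (mod 13); (7|13)=-1, (2|13)=-1; sign (−1)^0·-1^1·-1^2 = -1.
(a,b)_∞: sgn(7)=+, sgn(-247)=−, so +1.
|Ram(7, -247)| = 2, even; anisotropic at {7, 13}.

[7, 13]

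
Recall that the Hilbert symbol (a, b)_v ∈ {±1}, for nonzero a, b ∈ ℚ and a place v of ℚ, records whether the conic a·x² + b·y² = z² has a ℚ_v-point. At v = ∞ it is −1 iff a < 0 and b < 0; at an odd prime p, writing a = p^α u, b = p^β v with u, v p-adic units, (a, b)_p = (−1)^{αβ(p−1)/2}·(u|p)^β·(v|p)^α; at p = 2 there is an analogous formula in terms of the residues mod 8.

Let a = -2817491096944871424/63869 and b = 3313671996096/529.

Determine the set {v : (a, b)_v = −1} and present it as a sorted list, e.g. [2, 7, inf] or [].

Mod squares: a ≡ -14586, b ≡ 11. Check v ∈ {∞, 2, 3, 7, 11, 13, 17, 23}.
v=17: a=17^-3·(≡2), b=17^0·(≡11) mod 17; (2|17)=+1, (11|17)=-1; (−1)^{-3·0·8}·(+1)^0·(-1)^-3 = -1.
v=2: v_2(a)=11, v_2(b)=6; units ≡ 3, 3 (mod 8); ε·ε+αω+βω = 1·1+11·1+6·1 ≡ 0  ⇒  (a,b)_2 = +1.
v=7: a=7^4·(≡1), b=7^2·(≡1) mod 7; (1|7)=+1, (1|7)=+1; (−1)^{4·2·3}·(+1)^2·(+1)^4 = +1.
v=∞: -14586 < 0 and 11 > 0  ⇒  (a,b)_∞ = +1.
v=3: a=3^5·(≡1), b=3^8·(≡2) mod 3; (1|3)=+1, (2|3)=-1; (−1)^{5·8·1}·(+1)^8·(-1)^5 = -1.
v=11: a=11^9·(≡9), b=11^5·(≡5) mod 11; (9|11)=+1, (5|11)=+1; (−1)^{9·5·5}·(+1)^5·(+1)^9 = -1.
v=23: a=23^0·(≡19), b=23^-2·(≡10) mod 23; (19|23)=-1, (10|23)=-1; (−1)^{0·-2·11}·(-1)^-2·(-1)^0 = +1.
v=13: a=13^-1·(≡12), b=13^0·(≡8) mod 13; (12|13)=+1, (8|13)=-1; (−1)^{-1·0·6}·(+1)^0·(-1)^-1 = -1.
(-14586, 11 / ℚ) ramifies at {3, 11, 13, 17}: a division algebra.

[3, 11, 13, 17]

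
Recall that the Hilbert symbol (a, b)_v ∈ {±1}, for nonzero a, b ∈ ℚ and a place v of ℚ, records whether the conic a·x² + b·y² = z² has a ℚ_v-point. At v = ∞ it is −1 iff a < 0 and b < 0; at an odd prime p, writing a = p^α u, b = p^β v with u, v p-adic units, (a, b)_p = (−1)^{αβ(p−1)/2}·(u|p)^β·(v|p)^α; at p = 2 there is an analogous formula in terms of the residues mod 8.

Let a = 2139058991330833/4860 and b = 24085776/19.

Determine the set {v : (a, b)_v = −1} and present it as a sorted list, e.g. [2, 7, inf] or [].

Mod squares: a ≡ 190095, b ≡ 236379. Check v ∈ {∞, 2, 3, 5, 11, 13, 17, 19, 23, 29}.
v=∞: 190095 > 0 and 236379 > 0  ⇒  (a,b)_∞ = +1.
v=19: a=19^1·(≡17), b=19^-1·(≡8) mod 19; (17|19)=+1, (8|19)=-1; (−1)^{1·-1·9}·(+1)^-1·(-1)^1 = +1.
v=29: a=29^1·(≡7), b=29^1·(≡19) mod 29; (7|29)=+1, (19|29)=-1; (−1)^{1·1·14}·(+1)^1·(-1)^1 = -1.
v=3: a=3^-5·(≡2), b=3^1·(≡1) mod 3; (2|3)=-1, (1|3)=+1; (−1)^{-5·1·1}·(-1)^1·(+1)^-5 = +1.
v=17: a=17^2·(≡8), b=17^0·(≡3) mod 17; (8|17)=+1, (3|17)=-1; (−1)^{2·0·8}·(+1)^0·(-1)^2 = +1.
v=13: a=13^6·(≡12), b=13^1·(≡3) mod 13; (12|13)=+1, (3|13)=+1; (−1)^{6·1·6}·(+1)^1·(+1)^6 = +1.
v=23: a=23^1·(≡12), b=23^0·(≡2) mod 23; (12|23)=+1, (2|23)=+1; (−1)^{1·0·11}·(+1)^0·(+1)^1 = +1.
v=5: a=5^-1·(≡4), b=5^0·(≡4) mod 5; (4|5)=+1, (4|5)=+1; (−1)^{-1·0·2}·(+1)^0·(+1)^-1 = +1.
v=11: a=11^2·(≡3), b=11^3·(≡7) mod 11; (3|11)=+1, (7|11)=-1; (−1)^{2·3·5}·(+1)^3·(-1)^2 = +1.
v=2: v_2(a)=-2, v_2(b)=4; units ≡ 7, 3 (mod 8); ε·ε+αω+βω = 1·1+-2·1+4·0 ≡ 1  ⇒  (a,b)_2 = -1.
(190095, 236379 / ℚ) ramifies at {2, 29}: a division algebra.

[2, 29]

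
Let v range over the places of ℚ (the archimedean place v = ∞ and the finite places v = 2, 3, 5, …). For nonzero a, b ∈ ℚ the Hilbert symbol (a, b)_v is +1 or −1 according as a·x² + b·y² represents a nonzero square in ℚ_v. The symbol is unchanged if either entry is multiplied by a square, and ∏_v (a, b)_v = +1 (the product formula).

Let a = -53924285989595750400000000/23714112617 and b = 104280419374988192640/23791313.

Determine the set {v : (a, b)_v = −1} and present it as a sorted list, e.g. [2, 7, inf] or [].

[5, 23]

(a, b) ≡ (-14858, 144670) mod (ℚ^×)²; places V = {2, 3, 5, 7, 13, 17, 19, 23, 37, ∞}.
(a,b)_2: α=19, β=7; u≡3, v≡7 (mod 8); ε(u)ε(v)=1·1, αω(v)=19·0, βω(u)=7·1; sum ≡ 0  ⇒  +1.
(a,b)_∞: sgn(-14858)=−, sgn(144670)=+, so +1.
(a,b)_19: α=1, u≡5; β=2, v≡17 (mod 19); (5|19)=+1, (17|19)=+1; sign (−1)^0·+1^2·+1^1 = +1.
(a,b)_5: α=8, u≡3; β=1, v≡1 (mod 5); (3|5)=-1, (1|5)=+1; sign (−1)^0·-1^1·+1^8 = -1.
(a,b)_17: α=-3, u≡3; β=-1, v≡3 (mod 17); (3|17)=-1, (3|17)=-1; sign (−1)^0·-1^-1·-1^-3 = +1.
(a,b)_37: α=4, u≡10; β=3, v≡1 (mod 37); (10|37)=+1, (1|37)=+1; sign (−1)^0·+1^3·+1^4 = +1.
(a,b)_13: α=-6, u≡9; β=-4, v≡5 (mod 13); (9|13)=+1, (5|13)=-1; sign (−1)^0·+1^-4·-1^-6 = +1.
(a,b)_3: α=8, u≡1; β=18, v≡1 (mod 3); (1|3)=+1, (1|3)=+1; sign (−1)^0·+1^18·+1^8 = +1.
(a,b)_23: α=1, u≡7; β=1, v≡11 (mod 23); (7|23)=-1, (11|23)=-1; sign (−1)^1·-1^1·-1^1 = -1.
(a,b)_7: α=2, u≡5; β=-2, v≡1 (mod 7); (5|7)=-1, (1|7)=+1; sign (−1)^0·-1^-2·+1^2 = +1.
(-14858, 144670 / ℚ) ramifies at {5, 23}: a division algebra.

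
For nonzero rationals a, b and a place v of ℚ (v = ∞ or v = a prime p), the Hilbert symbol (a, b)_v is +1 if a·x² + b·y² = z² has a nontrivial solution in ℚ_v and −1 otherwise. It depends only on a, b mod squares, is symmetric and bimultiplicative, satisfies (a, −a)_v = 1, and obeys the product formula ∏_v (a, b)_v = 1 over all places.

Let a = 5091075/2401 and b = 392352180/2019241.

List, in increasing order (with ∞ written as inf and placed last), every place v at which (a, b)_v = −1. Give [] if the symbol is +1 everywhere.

[5, 11]

(a, b) ≡ (187, 2805) mod (ℚ^×)²; places V = {2, 3, 5, 7, 11, 17, 29, ∞}.
(a,b)_2: α=0, β=2; u≡3, v≡5 (mod 8); ε(u)ε(v)=1·0, αω(v)=0·1, βω(u)=2·1; sum ≡ 0  ⇒  +1.
(a,b)_3: α=2, u≡1; β=1, v≡2 (mod 3); (1|3)=+1, (2|3)=-1; sign (−1)^0·+1^1·-1^2 = +1.
(a,b)_5: α=2, u≡3; β=1, v≡1 (mod 5); (3|5)=-1, (1|5)=+1; sign (−1)^0·-1^1·+1^2 = -1.
(a,b)_11: α=3, u≡10; β=3, v≡6 (mod 11); (10|11)=-1, (6|11)=-1; sign (−1)^1·-1^3·-1^3 = -1.
(a,b)_7: α=-4, u≡3; β=-4, v≡3 (mod 7); (3|7)=-1, (3|7)=-1; sign (−1)^0·-1^-4·-1^-4 = +1.
(a,b)_∞: sgn(187)=+, sgn(2805)=+, so +1.
(a,b)_29: α=0, u≡13; β=-2, v≡12 (mod 29); (13|29)=+1, (12|29)=-1; sign (−1)^0·+1^-2·-1^0 = +1.
(a,b)_17: α=1, u≡5; β=3, v≡3 (mod 17); (5|17)=-1, (3|17)=-1; sign (−1)^0·-1^3·-1^1 = +1.
Ram(187, 2805) = {5, 11}; no ℚ_5-point on the conic.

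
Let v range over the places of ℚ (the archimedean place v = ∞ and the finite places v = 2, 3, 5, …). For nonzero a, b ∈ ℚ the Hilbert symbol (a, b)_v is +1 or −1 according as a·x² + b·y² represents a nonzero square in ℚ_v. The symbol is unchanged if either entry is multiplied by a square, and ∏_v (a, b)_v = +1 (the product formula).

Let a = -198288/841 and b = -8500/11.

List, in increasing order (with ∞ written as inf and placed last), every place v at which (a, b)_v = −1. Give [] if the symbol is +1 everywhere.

Mod squares: a ≡ -17, b ≡ -935. Check v ∈ {∞, 2, 3, 5, 11, 17, 29}.
v=5: a=5^0·(≡2), b=5^3·(≡2) mod 5; (2|5)=-1, (2|5)=-1; (−1)^{0·3·2}·(-1)^3·(-1)^0 = -1.
v=∞: -17 < 0 and -935 < 0  ⇒  (a,b)_∞ = -1.
v=17: a=17^1·(≡4), b=17^1·(≡4) mod 17; (4|17)=+1, (4|17)=+1; (−1)^{1·1·8}·(+1)^1·(+1)^1 = +1.
v=3: a=3^6·(≡1), b=3^0·(≡1) mod 3; (1|3)=+1, (1|3)=+1; (−1)^{6·0·1}·(+1)^0·(+1)^6 = +1.
v=29: a=29^-2·(≡14), b=29^0·(≡5) mod 29; (14|29)=-1, (5|29)=+1; (−1)^{-2·0·14}·(-1)^0·(+1)^-2 = +1.
v=11: a=11^0·(≡4), b=11^-1·(≡3) mod 11; (4|11)=+1, (3|11)=+1; (−1)^{0·-1·5}·(+1)^-1·(+1)^0 = +1.
v=2: v_2(a)=4, v_2(b)=2; units ≡ 7, 1 (mod 8); ε·ε+αω+βω = 1·0+4·0+2·0 ≡ 0  ⇒  (a,b)_2 = +1.
Ram(-17, -935) = {5, ∞}; no ℚ_5-point on the conic.

[5, inf]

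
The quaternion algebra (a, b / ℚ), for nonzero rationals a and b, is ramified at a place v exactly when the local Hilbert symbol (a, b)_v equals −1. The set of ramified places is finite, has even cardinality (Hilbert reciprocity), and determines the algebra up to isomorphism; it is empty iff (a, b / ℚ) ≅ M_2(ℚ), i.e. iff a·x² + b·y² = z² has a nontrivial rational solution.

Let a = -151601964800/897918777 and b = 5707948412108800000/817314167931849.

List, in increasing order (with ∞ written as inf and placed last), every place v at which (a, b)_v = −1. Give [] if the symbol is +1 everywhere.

[]

Mod squares: a ≡ -8151, b ≡ 55. Check v ∈ {∞, 2, 3, 5, 7, 11, 13, 19, 37}.
v=∞: -8151 < 0 and 55 > 0  ⇒  (a,b)_∞ = +1.
v=3: a=3^-9·(≡1), b=3^-10·(≡1) mod 3; (1|3)=+1, (1|3)=+1; (−1)^{-9·-10·1}·(+1)^-10·(+1)^-9 = +1.
v=5: a=5^2·(≡4), b=5^5·(≡4) mod 5; (4|5)=+1, (4|5)=+1; (−1)^{2·5·2}·(+1)^5·(+1)^2 = +1.
v=37: a=37^2·(≡12), b=37^0·(≡24) mod 37; (12|37)=+1, (24|37)=-1; (−1)^{2·0·18}·(+1)^0·(-1)^2 = +1.
v=19: a=19^-1·(≡8), b=19^0·(≡17) mod 19; (8|19)=-1, (17|19)=+1; (−1)^{-1·0·9}·(-1)^0·(+1)^-1 = +1.
v=2: v_2(a)=8, v_2(b)=26; units ≡ 1, 7 (mod 8); ε·ε+αω+βω = 0·1+8·0+26·0 ≡ 0  ⇒  (a,b)_2 = +1.
v=13: a=13^1·(≡12), b=13^2·(≡12) mod 13; (12|13)=+1, (12|13)=+1; (−1)^{1·2·6}·(+1)^2·(+1)^1 = +1.
v=7: a=7^-4·(≡4), b=7^-12·(≡6) mod 7; (4|7)=+1, (6|7)=-1; (−1)^{-4·-12·3}·(+1)^-12·(-1)^-4 = +1.
v=11: a=11^3·(≡8), b=11^5·(≡5) mod 11; (8|11)=-1, (5|11)=+1; (−1)^{3·5·5}·(-1)^5·(+1)^3 = +1.
Every local symbol is +1, so the conic -8151·x² + 55·y² = z² has ℚ_v-points for all v and hence a ℚ-point; (a, b / ℚ) ≅ M_2(ℚ).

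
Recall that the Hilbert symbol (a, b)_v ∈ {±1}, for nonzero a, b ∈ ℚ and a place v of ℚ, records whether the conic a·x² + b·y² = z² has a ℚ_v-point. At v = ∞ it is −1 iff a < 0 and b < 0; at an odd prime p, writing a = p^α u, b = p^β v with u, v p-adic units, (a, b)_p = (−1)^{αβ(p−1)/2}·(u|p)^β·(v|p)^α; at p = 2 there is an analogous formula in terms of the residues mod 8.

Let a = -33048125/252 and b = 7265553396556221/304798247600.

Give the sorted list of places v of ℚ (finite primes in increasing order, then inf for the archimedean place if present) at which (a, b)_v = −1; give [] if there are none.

[11, 19]

(a, b) ≡ (-3059, 365079) mod (ℚ^×)²; places V = {2, 3, 5, 7, 11, 13, 19, 23, 29, 31, 37, 41, 43, ∞}.
(a,b)_5: α=4, u≡4; β=-2, v≡4 (mod 5); (4|5)=+1, (4|5)=+1; sign (−1)^0·+1^-2·+1^4 = +1.
(a,b)_23: α=1, u≡19; β=1, v≡13 (mod 23); (19|23)=-1, (13|23)=+1; sign (−1)^1·-1^1·+1^1 = +1.
(a,b)_7: α=-1, u≡2; β=-2, v≡1 (mod 7); (2|7)=+1, (1|7)=+1; sign (−1)^0·+1^-2·+1^-1 = +1.
(a,b)_11: α=2, u≡6; β=-1, v≡7 (mod 11); (6|11)=-1, (7|11)=-1; sign (−1)^0·-1^-1·-1^2 = -1.
(a,b)_19: α=1, u≡15; β=0, v≡13 (mod 19); (15|19)=-1, (13|19)=-1; sign (−1)^0·-1^0·-1^1 = -1.
(a,b)_41: α=0, u≡8; β=-2, v≡28 (mod 41); (8|41)=+1, (28|41)=-1; sign (−1)^0·+1^-2·-1^0 = +1.
(a,b)_13: α=0, u≡4; β=3, v≡12 (mod 13); (4|13)=+1, (12|13)=+1; sign (−1)^0·+1^3·+1^0 = +1.
(a,b)_31: α=0, u≡19; β=2, v≡12 (mod 31); (19|31)=+1, (12|31)=-1; sign (−1)^0·+1^2·-1^0 = +1.
(a,b)_43: α=0, u≡29; β=2, v≡10 (mod 43); (29|43)=-1, (10|43)=+1; sign (−1)^0·-1^2·+1^0 = +1.
(a,b)_∞: sgn(-3059)=−, sgn(365079)=+, so +1.
(a,b)_37: α=0, u≡3; β=1, v≡16 (mod 37); (3|37)=+1, (16|37)=+1; sign (−1)^0·+1^1·+1^0 = +1.
(a,b)_29: α=0, u≡21; β=-2, v≡2 (mod 29); (21|29)=-1, (2|29)=-1; sign (−1)^0·-1^-2·-1^0 = +1.
(a,b)_2: α=-2, β=-4; u≡5, v≡7 (mod 8); ε(u)ε(v)=0·1, αω(v)=-2·0, βω(u)=-4·1; sum ≡ 0  ⇒  +1.
(a,b)_3: α=-2, u≡1; β=7, v≡1 (mod 3); (1|3)=+1, (1|3)=+1; sign (−1)^0·+1^7·+1^-2 = +1.
|Ram(-3059, 365079)| = 2, even; anisotropic at {11, 19}.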